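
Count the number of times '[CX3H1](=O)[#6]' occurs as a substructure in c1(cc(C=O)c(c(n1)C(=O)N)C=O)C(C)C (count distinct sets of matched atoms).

2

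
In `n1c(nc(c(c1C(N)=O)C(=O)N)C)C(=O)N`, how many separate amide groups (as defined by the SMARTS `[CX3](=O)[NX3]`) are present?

[CX3](=O)[NX3] is the SMARTS for an amide: a carbonyl carbon bonded to a trivalent nitrogen.
The molecule carries 3 separate instances of a primary amide (-C(=O)NH2) meeting every constraint; each maps to a distinct set of atoms, giving 3 matches.

3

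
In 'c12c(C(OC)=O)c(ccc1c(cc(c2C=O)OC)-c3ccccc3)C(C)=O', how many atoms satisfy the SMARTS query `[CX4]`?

Check the 27 heavy atoms by environment: 16× c (aromatic, X3) → no; 3× C (X3) → no; 3× O (X1) → no; 2× O (X2) → no; 3× C (X4) → match.
That gives 3 matching atoms.

3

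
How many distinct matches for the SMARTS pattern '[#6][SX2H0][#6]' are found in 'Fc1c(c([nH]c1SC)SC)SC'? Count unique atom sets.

3

[#6][SX2H0][#6] is the SMARTS for a thioether: an aliphatic sulfur bridging two carbons with no H on the sulfur.
The molecule carries 3 separate instances of a methylthio ether (-SCH3) meeting every constraint; each maps to a distinct set of atoms, giving 3 matches.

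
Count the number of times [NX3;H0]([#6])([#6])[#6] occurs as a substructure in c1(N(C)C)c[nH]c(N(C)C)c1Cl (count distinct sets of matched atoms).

[NX3;H0]([#6])([#6])[#6] is the SMARTS for a tertiary amine: a trivalent nitrogen with no H, bonded to three carbons.
The molecule carries 2 separate instances of a dimethylamino group (-N(CH3)2) meeting every constraint; each maps to a distinct set of atoms, giving 2 matches.

2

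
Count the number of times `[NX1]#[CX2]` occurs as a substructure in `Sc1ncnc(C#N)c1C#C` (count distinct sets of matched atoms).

1

[NX1]#[CX2] is the SMARTS for a nitrile: a nitrogen triple-bonded to a two-connected carbon.
Exactly one fragment in the molecule meets all constraints, giving 1 match.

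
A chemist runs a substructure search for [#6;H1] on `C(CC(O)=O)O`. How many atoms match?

0

Check the 6 heavy atoms by environment: 2× C (H2) → no; 1× C (H0) → no; 1× O (H0) → no; 2× O (H1) → no.
No environment satisfies the query, so 0 matching atoms.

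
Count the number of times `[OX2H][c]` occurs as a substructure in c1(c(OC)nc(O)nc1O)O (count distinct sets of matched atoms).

3

[OX2H][c] is the SMARTS for a phenol: a hydroxyl oxygen attached to an aromatic carbon.
The molecule carries 3 separate instances of a hydroxyl group (-OH) meeting every constraint; each maps to a distinct set of atoms, giving 3 matches.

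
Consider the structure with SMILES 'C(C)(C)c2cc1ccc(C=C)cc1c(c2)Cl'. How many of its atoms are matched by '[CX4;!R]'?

The query [CX4;!R] means: aliphatic carbon with four total connections, not in a ring.
Check the 16 heavy atoms by environment: 10× c (aromatic, X3, in 6-ring) → no; 1× Cl (X1, acyclic) → no; 3× C (X4, acyclic) → match; 2× C (X3, acyclic) → no.
That gives 3 matching atoms.

3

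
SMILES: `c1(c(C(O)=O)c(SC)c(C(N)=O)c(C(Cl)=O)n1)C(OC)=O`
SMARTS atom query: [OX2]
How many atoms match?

The query [OX2] means: aliphatic oxygen with two total connections — ether, hydroxyl, or ester single-bond O.
Check the 21 heavy atoms by environment: 1× n (aromatic, X2) → no; 5× c (aromatic, X3) → no; 4× C (X3) → no; 4× O (X1) → no; 1× Cl (X1) → no; 2× O (X2) → match; 2× C (X4) → no; 1× N (X3) → no; 1× S (X2) → no.
That gives 2 matching atoms.

2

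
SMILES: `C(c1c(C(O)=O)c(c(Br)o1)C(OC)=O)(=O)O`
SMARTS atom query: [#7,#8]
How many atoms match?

The query [#7,#8] means: nitrogen or oxygen (comma = OR).
Check the 16 heavy atoms by environment: 1× o (aromatic) → match; 4× c (aromatic) → no; 4× C → no; 6× O → match; 1× Br → no.
Summing the matching environments: 1 + 6 = 7 matching atoms.

7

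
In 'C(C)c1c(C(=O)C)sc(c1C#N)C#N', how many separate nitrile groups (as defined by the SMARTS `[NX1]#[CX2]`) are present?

[NX1]#[CX2] is the SMARTS for a nitrile: a nitrogen triple-bonded to a two-connected carbon.
The molecule carries 2 separate instances of a nitrile (-C#N) meeting every constraint; each maps to a distinct set of atoms, giving 2 matches.

2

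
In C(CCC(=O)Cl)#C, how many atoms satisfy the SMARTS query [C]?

5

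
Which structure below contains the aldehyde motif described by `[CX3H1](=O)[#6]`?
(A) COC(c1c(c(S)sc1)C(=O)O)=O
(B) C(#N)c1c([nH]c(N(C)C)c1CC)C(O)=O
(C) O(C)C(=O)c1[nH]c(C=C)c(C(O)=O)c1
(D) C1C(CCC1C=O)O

[CX3H1](=O)[#6] describes an sp2 carbon with one H, double-bonded to O and single-bonded to carbon (an aldehyde).
(A) has a methyl-ester group (-C(=O)OCH3) but the carbonyl carbon has H0, not H1.
(B) has a carboxylic acid group (-C(=O)OH) but the carbonyl carbon has H0 and is bonded to O, not H1.
(C) has a carboxylic acid group (-C(=O)OH) but the carbonyl carbon has H0 and is bonded to O, not H1.
(D) contains an aldehyde (-CHO), which satisfies every atom and bond constraint.
So the answer is (D).

D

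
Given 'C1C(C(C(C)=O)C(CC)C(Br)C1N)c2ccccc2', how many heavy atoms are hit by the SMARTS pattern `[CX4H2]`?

The query [CX4H2] means: sp3 carbon (X4) with exactly two hydrogens.
Check the 19 heavy atoms by environment: 2× C (H2, X4) → match; 5× C (H1, X4) → no; 1× c (aromatic, H0, X3) → no; 5× c (aromatic, H1, X3) → no; 1× Br (H0, X1) → no; 1× C (H0, X3) → no; 1× O (H0, X1) → no; 2× C (H3, X4) → no; 1× N (H2, X3) → no.
That gives 2 matching atoms.

2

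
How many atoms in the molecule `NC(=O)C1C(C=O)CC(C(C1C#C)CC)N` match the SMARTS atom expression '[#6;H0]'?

The query [#6;H0] means: any carbon with no attached hydrogen.
Check the 16 heavy atoms by environment: 7× C (H1) → no; 2× C (H2) → no; 2× C (H0) → match; 2× O (H0) → no; 2× N (H2) → no; 1× C (H3) → no.
That gives 2 matching atoms.

2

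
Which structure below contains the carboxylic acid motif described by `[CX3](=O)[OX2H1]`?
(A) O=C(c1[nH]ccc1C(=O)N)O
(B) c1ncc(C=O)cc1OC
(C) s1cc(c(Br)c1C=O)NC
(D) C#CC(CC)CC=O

A

[CX3](=O)[OX2H1] describes an sp2 carbon double-bonded to O and single-bonded to an -OH oxygen (a carboxylic acid).
(A) contains a carboxylic acid group (-C(=O)OH), which satisfies every atom and bond constraint.
(B) has an aldehyde (-CHO) but there is no singly-bonded oxygen on the carbonyl carbon.
(C) has an aldehyde (-CHO) but there is no singly-bonded oxygen on the carbonyl carbon.
(D) has an aldehyde (-CHO) but there is no singly-bonded oxygen on the carbonyl carbon.
So the answer is (A).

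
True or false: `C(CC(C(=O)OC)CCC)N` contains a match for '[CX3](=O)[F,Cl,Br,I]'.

False

The pattern [CX3](=O)[F,Cl,Br,I] describes a carbonyl carbon bonded to a halogen — an acyl halide.
The closest candidate here is a methyl-ester group (-C(=O)OCH3), but the carbonyl is bonded to -O-C, not to a halogen. No other fragment satisfies the full query, so there is no match.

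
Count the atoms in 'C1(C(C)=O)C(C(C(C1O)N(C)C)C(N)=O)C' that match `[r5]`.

Check the 16 heavy atoms by environment: 5× C (in 5-ring) → match; 6× C (acyclic) → no; 3× O (acyclic) → no; 2× N (acyclic) → no.
That gives 5 matching atoms.

5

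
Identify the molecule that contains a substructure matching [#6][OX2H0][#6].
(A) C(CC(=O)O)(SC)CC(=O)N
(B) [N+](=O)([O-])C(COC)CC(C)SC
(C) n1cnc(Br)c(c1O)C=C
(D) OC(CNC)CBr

B

[#6][OX2H0][#6] describes an aliphatic oxygen bridging two carbons with no H on the oxygen (an ether).
(A) has a carboxylic acid group (-C(=O)OH) but the -OH oxygen has H1; the =O is OX1, not OX2.
(B) contains a methoxy ether (-OCH3), which satisfies every atom and bond constraint.
(C) has a hydroxyl group (-OH) but the oxygen has H1, not H0 bridging two carbons.
(D) has a hydroxyl group (-OH) but the oxygen has H1, not H0 bridging two carbons.
So the answer is (B).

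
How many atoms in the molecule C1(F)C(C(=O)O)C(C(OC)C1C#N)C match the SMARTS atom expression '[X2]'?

Check the 14 heavy atoms by environment: 7× C (X4) → no; 2× O (X2) → match; 1× C (X2) → match; 1× N (X1) → no; 1× F (X1) → no; 1× C (X3) → no; 1× O (X1) → no.
Summing the matching environments: 2 + 1 = 3 matching atoms.

3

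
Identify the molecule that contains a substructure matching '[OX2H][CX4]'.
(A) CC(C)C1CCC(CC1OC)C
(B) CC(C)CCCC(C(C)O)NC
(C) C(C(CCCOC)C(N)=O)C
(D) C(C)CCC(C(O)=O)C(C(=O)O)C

[OX2H][CX4] describes a hydroxyl oxygen bound to an sp3 (X4) carbon (an aliphatic alcohol).
(A) has a methoxy ether (-OCH3) but the oxygen has H0 (ether), not H1.
(B) contains a hydroxyl group (-OH), which satisfies every atom and bond constraint.
(C) has a methoxy ether (-OCH3) but the oxygen has H0 (ether), not H1.
(D) has a carboxylic acid group (-C(=O)OH) but the -OH is on a CX3 carbonyl carbon, not a CX4 carbon.
So the answer is (B).

B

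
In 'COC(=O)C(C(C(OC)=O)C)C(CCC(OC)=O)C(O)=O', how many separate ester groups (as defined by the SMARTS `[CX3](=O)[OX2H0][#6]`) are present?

[CX3](=O)[OX2H0][#6] is the SMARTS for an ester: a carbonyl carbon bonded to an oxygen that is itself bonded to carbon (no H on that O).
The molecule carries 3 separate instances of a methyl-ester group (-C(=O)OCH3) meeting every constraint; each maps to a distinct set of atoms, giving 3 matches.

3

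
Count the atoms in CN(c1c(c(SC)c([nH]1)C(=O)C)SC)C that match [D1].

The query [D1] means: atom with exactly one heavy-atom neighbour (degree 1).
Check the 15 heavy atoms by environment: 1× n (aromatic, D2) → no; 4× c (aromatic, D3) → no; 1× C (D3) → no; 1× O (D1) → match; 5× C (D1) → match; 2× S (D2) → no; 1× N (D3) → no.
Summing the matching environments: 1 + 5 = 6 matching atoms.

6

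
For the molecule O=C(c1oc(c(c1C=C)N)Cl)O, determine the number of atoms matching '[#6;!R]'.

The query [#6;!R] means: carbon not in any ring.
Check the 12 heavy atoms by environment: 1× o (aromatic, in 5-ring) → no; 4× c (aromatic, in 5-ring) → no; 3× C (acyclic) → match; 2× O (acyclic) → no; 1× Cl (acyclic) → no; 1× N (acyclic) → no.
That gives 3 matching atoms.

3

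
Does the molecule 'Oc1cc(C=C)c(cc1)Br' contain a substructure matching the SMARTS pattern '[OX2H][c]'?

Yes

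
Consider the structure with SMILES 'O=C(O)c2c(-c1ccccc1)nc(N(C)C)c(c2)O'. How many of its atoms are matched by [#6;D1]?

Check the 19 heavy atoms by environment: 1× n (aromatic, D2) → no; 5× c (aromatic, D3) → no; 6× c (aromatic, D2) → no; 3× O (D1) → no; 1× N (D3) → no; 2× C (D1) → match; 1× C (D3) → no.
That gives 2 matching atoms.

2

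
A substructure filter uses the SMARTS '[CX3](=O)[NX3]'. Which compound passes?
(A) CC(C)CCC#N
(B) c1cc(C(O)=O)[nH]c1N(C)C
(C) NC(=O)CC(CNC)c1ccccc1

C

[CX3](=O)[NX3] describes a carbonyl carbon bonded to a trivalent nitrogen (an amide).
(A) has a nitrile (-C#N) but the nitrile N is NX1 (triple-bonded), not NX3.
(B) has a carboxylic acid group (-C(=O)OH) but the carbonyl is bonded to O, not to an NX3 nitrogen.
(C) contains a primary amide (-C(=O)NH2), which satisfies every atom and bond constraint.
So the answer is (C).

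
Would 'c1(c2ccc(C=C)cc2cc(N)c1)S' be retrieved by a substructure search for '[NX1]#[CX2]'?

The pattern [NX1]#[CX2] describes a nitrogen triple-bonded to a two-connected carbon — a nitrile.
The closest candidate here is a primary amino group (-NH2), but the nitrogen is NX3 (three connections), not NX1 triple-bonded. No other fragment satisfies the full query, so there is no match.

No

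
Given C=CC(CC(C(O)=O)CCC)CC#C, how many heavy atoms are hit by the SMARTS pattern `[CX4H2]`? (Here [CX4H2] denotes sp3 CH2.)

4

The query [CX4H2] means: sp3 carbon (X4) with exactly two hydrogens.
Check the 14 heavy atoms by environment: 1× C (H3, X4) → no; 4× C (H2, X4) → match; 2× C (H1, X4) → no; 1× C (H0, X3) → no; 1× O (H0, X1) → no; 1× O (H1, X2) → no; 1× C (H1, X3) → no; 1× C (H2, X3) → no; 1× C (H0, X2) → no; 1× C (H1, X2) → no.
That gives 4 matching atoms.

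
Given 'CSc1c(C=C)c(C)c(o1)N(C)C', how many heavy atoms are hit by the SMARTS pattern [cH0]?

4

Check the 13 heavy atoms by environment: 1× o (aromatic, H0) → no; 4× c (aromatic, H0) → match; 1× S (H0) → no; 4× C (H3) → no; 1× N (H0) → no; 1× C (H1) → no; 1× C (H2) → no.
That gives 4 matching atoms.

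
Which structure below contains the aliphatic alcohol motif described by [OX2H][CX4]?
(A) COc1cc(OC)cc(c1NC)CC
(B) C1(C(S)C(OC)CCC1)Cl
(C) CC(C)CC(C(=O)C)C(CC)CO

C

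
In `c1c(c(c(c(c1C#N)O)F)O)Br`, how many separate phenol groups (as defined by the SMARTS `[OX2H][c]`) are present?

[OX2H][c] is the SMARTS for a phenol: a hydroxyl oxygen attached to an aromatic carbon.
The molecule carries 2 separate instances of a hydroxyl group (-OH) meeting every constraint; each maps to a distinct set of atoms, giving 2 matches.

2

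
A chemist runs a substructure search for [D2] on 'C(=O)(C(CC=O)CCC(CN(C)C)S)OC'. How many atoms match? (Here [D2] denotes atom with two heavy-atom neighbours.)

6

The query [D2] means: atom with exactly two heavy-atom neighbours.
Check the 16 heavy atoms by environment: 5× C (D2) → match; 3× C (D3) → no; 2× O (D1) → no; 1× O (D2) → match; 3× C (D1) → no; 1× N (D3) → no; 1× S (D1) → no.
Summing the matching environments: 5 + 1 = 6 matching atoms.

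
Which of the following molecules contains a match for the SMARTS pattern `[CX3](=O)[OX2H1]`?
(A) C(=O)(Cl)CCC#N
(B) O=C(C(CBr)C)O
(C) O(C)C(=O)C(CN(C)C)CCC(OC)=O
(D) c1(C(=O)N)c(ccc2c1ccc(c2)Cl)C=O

B

[CX3](=O)[OX2H1] describes an sp2 carbon double-bonded to O and single-bonded to an -OH oxygen (a carboxylic acid).
(A) has an acyl chloride (-C(=O)Cl) but the carbonyl is bonded to Cl, not to an -OH oxygen.
(B) contains a carboxylic acid group (-C(=O)OH), which satisfies every atom and bond constraint.
(C) has a methyl-ester group (-C(=O)OCH3) but the singly-bonded O has no H (OX2H0, not OX2H1).
(D) has an aldehyde (-CHO) but there is no singly-bonded oxygen on the carbonyl carbon.
So the answer is (B).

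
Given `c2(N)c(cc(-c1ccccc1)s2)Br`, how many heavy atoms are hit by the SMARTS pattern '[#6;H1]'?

Check the 13 heavy atoms by environment: 1× s (aromatic, H0) → no; 4× c (aromatic, H0) → no; 6× c (aromatic, H1) → match; 1× Br (H0) → no; 1× N (H2) → no.
That gives 6 matching atoms.

6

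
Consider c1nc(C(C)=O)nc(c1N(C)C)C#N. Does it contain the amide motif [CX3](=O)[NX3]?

No

The pattern [CX3](=O)[NX3] describes a carbonyl carbon bonded to a trivalent nitrogen — an amide.
The closest candidate here is a nitrile (-C#N), but the nitrile N is NX1 (triple-bonded), not NX3. No other fragment satisfies the full query, so there is no match.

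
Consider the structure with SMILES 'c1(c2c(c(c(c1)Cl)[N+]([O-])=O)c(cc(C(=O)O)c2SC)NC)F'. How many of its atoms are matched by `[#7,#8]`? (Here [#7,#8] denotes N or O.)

6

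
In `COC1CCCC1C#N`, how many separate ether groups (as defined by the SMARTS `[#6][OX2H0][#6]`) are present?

1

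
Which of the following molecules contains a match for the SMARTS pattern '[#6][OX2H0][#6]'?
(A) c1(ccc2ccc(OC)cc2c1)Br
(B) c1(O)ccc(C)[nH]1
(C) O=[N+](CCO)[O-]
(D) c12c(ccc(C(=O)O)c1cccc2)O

A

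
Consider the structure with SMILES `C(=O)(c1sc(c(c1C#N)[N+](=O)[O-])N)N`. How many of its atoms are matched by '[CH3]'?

0

The query [CH3] means: aliphatic carbon with exactly three hydrogens.
Check the 14 heavy atoms by environment: 1× s (aromatic, H0) → no; 4× c (aromatic, H0) → no; 1× N (charge +1, H0) → no; 1× O (charge -1, H0) → no; 2× O (H0) → no; 2× N (H2) → no; 2× C (H0) → no; 1× N (H0) → no.
No environment satisfies the query, so 0 matching atoms.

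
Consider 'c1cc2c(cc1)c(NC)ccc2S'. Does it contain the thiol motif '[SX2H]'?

The pattern [SX2H] describes an aliphatic sulfur with two connections, one being H — a thiol.
The molecule carries a thiol (-SH), whose atoms satisfy every constraint of the query, so the pattern matches.

Yes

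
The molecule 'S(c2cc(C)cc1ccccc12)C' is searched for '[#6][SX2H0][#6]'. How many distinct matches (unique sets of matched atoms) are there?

[#6][SX2H0][#6] is the SMARTS for a thioether: an aliphatic sulfur bridging two carbons with no H on the sulfur.
Exactly one fragment in the molecule meets all constraints, giving 1 match.

1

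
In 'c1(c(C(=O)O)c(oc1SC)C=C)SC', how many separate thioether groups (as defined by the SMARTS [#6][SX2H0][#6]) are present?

2

[#6][SX2H0][#6] is the SMARTS for a thioether: an aliphatic sulfur bridging two carbons with no H on the sulfur.
The molecule carries 2 separate instances of a methylthio ether (-SCH3) meeting every constraint; each maps to a distinct set of atoms, giving 2 matches.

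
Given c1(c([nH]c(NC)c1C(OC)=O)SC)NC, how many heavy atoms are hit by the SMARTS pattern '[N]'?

Check the 15 heavy atoms by environment: 1× n (aromatic) → no; 4× c (aromatic) → no; 5× C → no; 2× O → no; 2× N → match; 1× S → no.
That gives 2 matching atoms.

2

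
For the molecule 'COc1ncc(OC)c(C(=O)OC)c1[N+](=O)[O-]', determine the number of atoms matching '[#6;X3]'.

6

Check the 17 heavy atoms by environment: 1× n (aromatic, X2) → no; 5× c (aromatic, X3) → match; 3× O (X2) → no; 3× C (X4) → no; 1× N (charge +1, X3) → no; 1× O (charge -1, X1) → no; 2× O (X1) → no; 1× C (X3) → match.
Summing the matching environments: 5 + 1 = 6 matching atoms.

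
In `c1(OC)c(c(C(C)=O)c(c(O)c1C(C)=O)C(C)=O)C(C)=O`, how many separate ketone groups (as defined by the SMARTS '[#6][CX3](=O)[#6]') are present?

4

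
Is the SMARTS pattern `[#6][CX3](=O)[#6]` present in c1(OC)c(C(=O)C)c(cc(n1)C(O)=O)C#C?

Yes

The pattern [#6][CX3](=O)[#6] describes a carbonyl carbon (no H) flanked by two carbons — a ketone.
The molecule carries an acetyl/ketone group (-C(=O)CH3), whose atoms satisfy every constraint of the query, so the pattern matches.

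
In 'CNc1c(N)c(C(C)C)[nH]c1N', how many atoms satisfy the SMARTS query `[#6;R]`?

4

Check the 12 heavy atoms by environment: 1× n (aromatic, in 5-ring) → no; 4× c (aromatic, in 5-ring) → match; 3× N (acyclic) → no; 4× C (acyclic) → no.
That gives 4 matching atoms.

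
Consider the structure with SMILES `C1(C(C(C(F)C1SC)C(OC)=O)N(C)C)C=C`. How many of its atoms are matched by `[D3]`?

7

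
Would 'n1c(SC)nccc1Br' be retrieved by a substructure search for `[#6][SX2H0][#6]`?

Yes

The pattern [#6][SX2H0][#6] describes an aliphatic sulfur bridging two carbons with no H on the sulfur — a thioether.
The molecule carries a methylthio ether (-SCH3), whose atoms satisfy every constraint of the query, so the pattern matches.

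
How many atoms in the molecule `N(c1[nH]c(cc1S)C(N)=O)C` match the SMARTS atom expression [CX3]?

The query [CX3] means: C with X3: aliphatic carbon with exactly 3 total connections.
Check the 11 heavy atoms by environment: 1× n (aromatic, X3) → no; 4× c (aromatic, X3) → no; 1× S (X2) → no; 2× N (X3) → no; 1× C (X4) → no; 1× C (X3) → match; 1× O (X1) → no.
That gives 1 matching atom.

1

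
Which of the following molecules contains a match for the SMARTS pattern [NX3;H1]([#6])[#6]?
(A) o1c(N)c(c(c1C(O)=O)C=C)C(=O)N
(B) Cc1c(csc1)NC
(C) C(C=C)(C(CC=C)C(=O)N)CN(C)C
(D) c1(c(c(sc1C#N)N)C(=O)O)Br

[NX3;H1]([#6])[#6] describes a trivalent nitrogen with one H, bonded to two carbons (a secondary amine).
(A) has a primary amide (-C(=O)NH2) but the -C(=O)NH2 nitrogen has H2, not H1.
(B) contains an N-methylamino group (-NHCH3), which satisfies every atom and bond constraint.
(C) has a primary amide (-C(=O)NH2) but the -C(=O)NH2 nitrogen has H2, not H1.
(D) has a primary amino group (-NH2) but the nitrogen has H2 and only one carbon neighbour.
So the answer is (B).

B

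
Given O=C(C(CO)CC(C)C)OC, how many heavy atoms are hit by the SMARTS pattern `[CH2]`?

2

Check the 11 heavy atoms by environment: 2× C (H2) → match; 2× C (H1) → no; 3× C (H3) → no; 1× O (H1) → no; 1× C (H0) → no; 2× O (H0) → no.
That gives 2 matching atoms.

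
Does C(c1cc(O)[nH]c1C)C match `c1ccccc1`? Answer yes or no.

No

The pattern c1ccccc1 describes six aromatic carbons in a ring — a benzene ring.
The closest candidate here is a methyl group (-CH3), but no six-membered all-carbon aromatic ring is present. No other fragment satisfies the full query, so there is no match.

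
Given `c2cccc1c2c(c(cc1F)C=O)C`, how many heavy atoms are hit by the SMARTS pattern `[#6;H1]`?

Check the 14 heavy atoms by environment: 5× c (aromatic, H0) → no; 5× c (aromatic, H1) → match; 1× C (H3) → no; 1× F (H0) → no; 1× C (H1) → match; 1× O (H0) → no.
Summing the matching environments: 5 + 1 = 6 matching atoms.

6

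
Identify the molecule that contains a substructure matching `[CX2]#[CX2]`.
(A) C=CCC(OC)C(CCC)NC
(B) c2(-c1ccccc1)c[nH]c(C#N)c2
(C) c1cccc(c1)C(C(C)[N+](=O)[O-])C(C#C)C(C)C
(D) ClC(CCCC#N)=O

C

[CX2]#[CX2] describes a carbon-carbon triple bond (an alkyne).
(A) has a vinyl group (-CH=CH2) but the C=C is a double bond; both carbons are CX3, not CX2.
(B) has a nitrile (-C#N) but the triple bond is C#N, not C#C.
(C) contains an ethynyl group (-C#CH), which satisfies every atom and bond constraint.
(D) has a nitrile (-C#N) but the triple bond is C#N, not C#C.
So the answer is (C).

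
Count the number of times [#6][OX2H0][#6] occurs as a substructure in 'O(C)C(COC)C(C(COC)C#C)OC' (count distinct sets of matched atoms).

4

[#6][OX2H0][#6] is the SMARTS for an ether: an aliphatic oxygen bridging two carbons with no H on the oxygen.
The molecule carries 4 separate instances of a methoxy ether (-OCH3) meeting every constraint; each maps to a distinct set of atoms, giving 4 matches.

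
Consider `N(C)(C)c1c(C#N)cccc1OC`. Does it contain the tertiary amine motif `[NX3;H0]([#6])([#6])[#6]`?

Yes

The pattern [NX3;H0]([#6])([#6])[#6] describes a trivalent nitrogen with no H, bonded to three carbons — a tertiary amine.
The molecule carries a dimethylamino group (-N(CH3)2), whose atoms satisfy every constraint of the query, so the pattern matches.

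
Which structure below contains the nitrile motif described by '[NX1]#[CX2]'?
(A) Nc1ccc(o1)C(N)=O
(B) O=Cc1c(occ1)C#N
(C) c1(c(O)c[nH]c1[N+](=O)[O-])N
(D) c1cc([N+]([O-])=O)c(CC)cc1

[NX1]#[CX2] describes a nitrogen triple-bonded to a two-connected carbon (a nitrile).
(A) has a primary amide (-C(=O)NH2) but the nitrogen is NX3, not NX1.
(B) contains a nitrile (-C#N), which satisfies every atom and bond constraint.
(C) has a nitro group (-[N+](=O)[O-]) but there is no C#N triple bond.
(D) has a nitro group (-[N+](=O)[O-]) but there is no C#N triple bond.
So the answer is (B).

B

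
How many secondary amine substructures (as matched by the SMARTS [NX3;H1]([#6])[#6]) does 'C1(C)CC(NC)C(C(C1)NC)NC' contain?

[NX3;H1]([#6])[#6] is the SMARTS for a secondary amine: a trivalent nitrogen with one H, bonded to two carbons.
The molecule carries 3 separate instances of an N-methylamino group (-NHCH3) meeting every constraint; each maps to a distinct set of atoms, giving 3 matches.

3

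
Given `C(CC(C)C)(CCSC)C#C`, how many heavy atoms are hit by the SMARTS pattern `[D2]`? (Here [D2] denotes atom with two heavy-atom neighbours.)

5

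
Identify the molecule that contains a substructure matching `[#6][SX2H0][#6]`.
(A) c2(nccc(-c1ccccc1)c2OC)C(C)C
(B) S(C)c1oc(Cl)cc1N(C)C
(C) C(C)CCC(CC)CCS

B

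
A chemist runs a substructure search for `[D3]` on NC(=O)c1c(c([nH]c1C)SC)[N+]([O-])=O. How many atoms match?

6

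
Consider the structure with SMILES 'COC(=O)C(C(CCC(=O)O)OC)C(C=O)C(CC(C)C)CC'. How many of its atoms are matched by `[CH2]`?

4

Check the 23 heavy atoms by environment: 4× C (H2) → match; 6× C (H1) → no; 2× C (H0) → no; 5× O (H0) → no; 5× C (H3) → no; 1× O (H1) → no.
That gives 4 matching atoms.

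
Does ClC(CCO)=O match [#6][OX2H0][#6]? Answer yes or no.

The pattern [#6][OX2H0][#6] describes an aliphatic oxygen bridging two carbons with no H on the oxygen — an ether.
The closest candidate here is a hydroxyl group (-OH), but the oxygen has H1, not H0 bridging two carbons. No other fragment satisfies the full query, so there is no match.

No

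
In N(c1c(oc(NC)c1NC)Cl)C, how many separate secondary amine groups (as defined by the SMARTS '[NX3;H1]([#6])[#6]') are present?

3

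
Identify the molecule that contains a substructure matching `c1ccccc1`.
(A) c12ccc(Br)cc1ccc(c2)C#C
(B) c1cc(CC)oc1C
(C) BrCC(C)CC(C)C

A

c1ccccc1 describes six aromatic carbons in a ring (a benzene ring).
(A) contains the required atom environment, so the pattern matches.
(B) has a methyl group (-CH3) but no six-membered all-carbon aromatic ring is present.
(C) has a methyl group (-CH3) but no six-membered all-carbon aromatic ring is present.
So the answer is (A).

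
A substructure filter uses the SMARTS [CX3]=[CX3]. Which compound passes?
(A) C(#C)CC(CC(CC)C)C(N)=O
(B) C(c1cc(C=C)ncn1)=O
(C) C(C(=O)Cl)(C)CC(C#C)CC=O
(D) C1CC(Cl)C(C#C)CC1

[CX3]=[CX3] describes a non-aromatic C=C double bond between two sp2 carbons (an alkene).
(A) has an ethynyl group (-C#CH) but the C-C bond is a triple bond, not a double bond.
(B) contains a vinyl group (-CH=CH2), which satisfies every atom and bond constraint.
(C) has an ethynyl group (-C#CH) but the C-C bond is a triple bond, not a double bond.
(D) has an ethynyl group (-C#CH) but the C-C bond is a triple bond, not a double bond.
So the answer is (B).

B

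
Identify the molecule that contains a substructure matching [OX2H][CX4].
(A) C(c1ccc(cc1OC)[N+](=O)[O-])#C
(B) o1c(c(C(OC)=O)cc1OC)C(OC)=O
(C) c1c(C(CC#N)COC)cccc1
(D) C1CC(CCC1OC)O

D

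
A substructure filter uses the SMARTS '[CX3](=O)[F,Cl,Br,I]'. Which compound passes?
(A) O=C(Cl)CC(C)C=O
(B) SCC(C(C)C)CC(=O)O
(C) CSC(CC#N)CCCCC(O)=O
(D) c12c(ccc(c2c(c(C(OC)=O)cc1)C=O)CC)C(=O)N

A

[CX3](=O)[F,Cl,Br,I] describes a carbonyl carbon bonded to a halogen (an acyl halide).
(A) contains an acyl chloride (-C(=O)Cl), which satisfies every atom and bond constraint.
(B) has a carboxylic acid group (-C(=O)OH) but the carbonyl is bonded to -OH, not to a halogen.
(C) has a carboxylic acid group (-C(=O)OH) but the carbonyl is bonded to -OH, not to a halogen.
(D) has a methyl-ester group (-C(=O)OCH3) but the carbonyl is bonded to -O-C, not to a halogen.
So the answer is (A).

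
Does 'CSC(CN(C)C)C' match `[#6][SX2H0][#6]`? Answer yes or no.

Yes

The pattern [#6][SX2H0][#6] describes an aliphatic sulfur bridging two carbons with no H on the sulfur — a thioether.
The molecule carries a methylthio ether (-SCH3), whose atoms satisfy every constraint of the query, so the pattern matches.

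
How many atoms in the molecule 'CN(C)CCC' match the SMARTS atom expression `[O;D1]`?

0

Check the 6 heavy atoms by environment: 2× C (D2) → no; 3× C (D1) → no; 1× N (D3) → no.
No environment satisfies the query, so 0 matching atoms.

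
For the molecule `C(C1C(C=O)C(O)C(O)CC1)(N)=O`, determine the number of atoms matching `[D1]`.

Check the 13 heavy atoms by environment: 5× C (D3) → no; 3× C (D2) → no; 4× O (D1) → match; 1× N (D1) → match.
Summing the matching environments: 4 + 1 = 5 matching atoms.

5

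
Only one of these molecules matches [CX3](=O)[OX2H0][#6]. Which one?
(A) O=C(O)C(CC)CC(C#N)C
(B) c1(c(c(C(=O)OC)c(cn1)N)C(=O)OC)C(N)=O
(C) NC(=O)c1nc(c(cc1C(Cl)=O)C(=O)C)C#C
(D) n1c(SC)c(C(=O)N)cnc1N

[CX3](=O)[OX2H0][#6] describes a carbonyl carbon bonded to an oxygen that is itself bonded to carbon (no H on that O) (an ester).
(A) has a carboxylic acid group (-C(=O)OH) but the singly-bonded O carries H (OX2H1, not H0).
(B) contains a methyl-ester group (-C(=O)OCH3), which satisfies every atom and bond constraint.
(C) has a primary amide (-C(=O)NH2) but the carbonyl is bonded to N, not to an O-C linkage.
(D) has a primary amide (-C(=O)NH2) but the carbonyl is bonded to N, not to an O-C linkage.
So the answer is (B).

B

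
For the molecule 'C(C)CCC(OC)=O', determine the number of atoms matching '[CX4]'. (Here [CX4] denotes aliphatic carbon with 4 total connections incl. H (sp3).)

5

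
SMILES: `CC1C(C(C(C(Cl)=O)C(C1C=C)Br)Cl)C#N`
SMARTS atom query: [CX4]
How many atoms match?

7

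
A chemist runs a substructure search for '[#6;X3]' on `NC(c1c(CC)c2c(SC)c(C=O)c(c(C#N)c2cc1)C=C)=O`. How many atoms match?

14

The query [#6;X3] means: any carbon (aromatic or not) with three total connections.
Check the 23 heavy atoms by environment: 10× c (aromatic, X3) → match; 3× C (X4) → no; 4× C (X3) → match; 2× O (X1) → no; 1× N (X3) → no; 1× C (X2) → no; 1× N (X1) → no; 1× S (X2) → no.
Summing the matching environments: 10 + 4 = 14 matching atoms.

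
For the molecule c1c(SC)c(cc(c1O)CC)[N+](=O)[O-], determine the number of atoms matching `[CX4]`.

3

The query [CX4] means: C with X4: aliphatic carbon with exactly 4 total connections (bonds + H).
Check the 14 heavy atoms by environment: 6× c (aromatic, X3) → no; 1× S (X2) → no; 3× C (X4) → match; 1× O (X2) → no; 1× N (charge +1, X3) → no; 1× O (charge -1, X1) → no; 1× O (X1) → no.
That gives 3 matching atoms.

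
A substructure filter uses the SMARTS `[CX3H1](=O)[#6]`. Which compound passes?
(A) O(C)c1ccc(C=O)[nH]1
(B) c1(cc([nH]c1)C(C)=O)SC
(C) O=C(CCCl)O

A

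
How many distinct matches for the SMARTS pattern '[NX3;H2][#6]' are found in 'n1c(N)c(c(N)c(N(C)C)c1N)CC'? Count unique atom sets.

3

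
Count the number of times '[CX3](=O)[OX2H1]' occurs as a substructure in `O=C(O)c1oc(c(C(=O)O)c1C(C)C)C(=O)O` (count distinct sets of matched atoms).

3

[CX3](=O)[OX2H1] is the SMARTS for a carboxylic acid: an sp2 carbon double-bonded to O and single-bonded to an -OH oxygen.
The molecule carries 3 separate instances of a carboxylic acid group (-C(=O)OH) meeting every constraint; each maps to a distinct set of atoms, giving 3 matches.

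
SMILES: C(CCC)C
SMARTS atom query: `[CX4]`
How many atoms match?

5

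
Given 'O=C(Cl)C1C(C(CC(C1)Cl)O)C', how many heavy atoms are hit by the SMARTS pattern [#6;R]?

The query [#6;R] means: carbon that is part of a ring.
Check the 12 heavy atoms by environment: 6× C (in 6-ring) → match; 2× O (acyclic) → no; 2× Cl (acyclic) → no; 2× C (acyclic) → no.
That gives 6 matching atoms.

6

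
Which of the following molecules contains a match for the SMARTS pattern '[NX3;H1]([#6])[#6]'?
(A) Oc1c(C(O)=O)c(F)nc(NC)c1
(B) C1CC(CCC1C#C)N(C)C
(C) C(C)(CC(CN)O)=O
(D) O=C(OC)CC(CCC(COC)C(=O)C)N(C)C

A

[NX3;H1]([#6])[#6] describes a trivalent nitrogen with one H, bonded to two carbons (a secondary amine).
(A) contains an N-methylamino group (-NHCH3), which satisfies every atom and bond constraint.
(B) has a dimethylamino group (-N(CH3)2) but the nitrogen has H0, not H1.
(C) has a primary amino group (-NH2) but the nitrogen has H2 and only one carbon neighbour.
(D) has a dimethylamino group (-N(CH3)2) but the nitrogen has H0, not H1.
So the answer is (A).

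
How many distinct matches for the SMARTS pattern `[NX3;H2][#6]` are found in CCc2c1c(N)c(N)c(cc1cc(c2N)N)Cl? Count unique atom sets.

4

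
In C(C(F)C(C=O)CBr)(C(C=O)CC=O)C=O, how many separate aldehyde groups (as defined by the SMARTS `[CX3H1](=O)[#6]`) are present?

4

[CX3H1](=O)[#6] is the SMARTS for an aldehyde: an sp2 carbon with one H, double-bonded to O and single-bonded to carbon.
The molecule carries 4 separate instances of an aldehyde (-CHO) meeting every constraint; each maps to a distinct set of atoms, giving 4 matches.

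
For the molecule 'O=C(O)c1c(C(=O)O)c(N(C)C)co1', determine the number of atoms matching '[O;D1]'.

4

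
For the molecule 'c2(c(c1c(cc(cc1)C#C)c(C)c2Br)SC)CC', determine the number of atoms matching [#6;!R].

6

Check the 18 heavy atoms by environment: 10× c (aromatic, in 6-ring) → no; 6× C (acyclic) → match; 1× S (acyclic) → no; 1× Br (acyclic) → no.
That gives 6 matching atoms.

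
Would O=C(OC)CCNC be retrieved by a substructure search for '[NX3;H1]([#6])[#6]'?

Yes

The pattern [NX3;H1]([#6])[#6] describes a trivalent nitrogen with one H, bonded to two carbons — a secondary amine.
The molecule carries an N-methylamino group (-NHCH3), whose atoms satisfy every constraint of the query, so the pattern matches.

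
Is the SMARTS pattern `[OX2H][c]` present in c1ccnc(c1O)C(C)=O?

Yes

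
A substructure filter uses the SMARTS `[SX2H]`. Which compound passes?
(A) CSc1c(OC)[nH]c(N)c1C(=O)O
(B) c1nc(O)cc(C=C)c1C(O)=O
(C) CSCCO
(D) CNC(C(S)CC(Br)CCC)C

D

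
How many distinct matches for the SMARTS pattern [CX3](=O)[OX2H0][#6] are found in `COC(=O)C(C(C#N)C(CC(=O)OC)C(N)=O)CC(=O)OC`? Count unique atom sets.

[CX3](=O)[OX2H0][#6] is the SMARTS for an ester: a carbonyl carbon bonded to an oxygen that is itself bonded to carbon (no H on that O).
The molecule carries 3 separate instances of a methyl-ester group (-C(=O)OCH3) meeting every constraint; each maps to a distinct set of atoms, giving 3 matches.

3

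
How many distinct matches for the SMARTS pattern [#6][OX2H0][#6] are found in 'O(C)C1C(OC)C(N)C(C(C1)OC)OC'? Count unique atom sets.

[#6][OX2H0][#6] is the SMARTS for an ether: an aliphatic oxygen bridging two carbons with no H on the oxygen.
The molecule carries 4 separate instances of a methoxy ether (-OCH3) meeting every constraint; each maps to a distinct set of atoms, giving 4 matches.

4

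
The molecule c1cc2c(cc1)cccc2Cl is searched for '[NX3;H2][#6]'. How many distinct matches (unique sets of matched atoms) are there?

0

[NX3;H2][#6] is the SMARTS for a primary amine: a trivalent nitrogen with two H attached to carbon.
No fragment in the molecule satisfies every constraint, giving 0 matches.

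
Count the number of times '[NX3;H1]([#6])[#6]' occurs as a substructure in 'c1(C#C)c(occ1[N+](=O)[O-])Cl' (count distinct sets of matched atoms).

[NX3;H1]([#6])[#6] is the SMARTS for a secondary amine: a trivalent nitrogen with one H, bonded to two carbons.
No fragment in the molecule satisfies every constraint, giving 0 matches.

0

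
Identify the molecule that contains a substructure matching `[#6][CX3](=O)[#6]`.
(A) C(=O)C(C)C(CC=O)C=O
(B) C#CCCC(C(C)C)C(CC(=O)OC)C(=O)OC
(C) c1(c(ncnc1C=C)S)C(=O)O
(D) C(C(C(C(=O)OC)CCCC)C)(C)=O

D

[#6][CX3](=O)[#6] describes a carbonyl carbon (no H) flanked by two carbons (a ketone).
(A) has an aldehyde (-CHO) but the carbonyl carbon has H1, so it is not flanked by two carbons.
(B) has a methyl-ester group (-C(=O)OCH3) but one neighbour of the carbonyl carbon is O, not C.
(C) has a carboxylic acid group (-C(=O)OH) but one neighbour of the carbonyl carbon is O, not C.
(D) contains an acetyl/ketone group (-C(=O)CH3), which satisfies every atom and bond constraint.
So the answer is (D).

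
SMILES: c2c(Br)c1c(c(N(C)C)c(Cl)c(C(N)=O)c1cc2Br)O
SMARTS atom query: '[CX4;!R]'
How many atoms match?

Check the 20 heavy atoms by environment: 10× c (aromatic, X3, in 6-ring) → no; 1× C (X3, acyclic) → no; 1× O (X1, acyclic) → no; 2× N (X3, acyclic) → no; 1× O (X2, acyclic) → no; 2× Br (X1, acyclic) → no; 2× C (X4, acyclic) → match; 1× Cl (X1, acyclic) → no.
That gives 2 matching atoms.

2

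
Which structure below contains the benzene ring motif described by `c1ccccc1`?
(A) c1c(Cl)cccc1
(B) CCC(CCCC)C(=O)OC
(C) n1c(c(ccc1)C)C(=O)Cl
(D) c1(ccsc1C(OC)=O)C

A

c1ccccc1 describes six aromatic carbons in a ring (a benzene ring).
(A) contains the required atom environment, so the pattern matches.
(B) has a methyl group (-CH3) but no six-membered all-carbon aromatic ring is present.
(C) has a methyl group (-CH3) but no six-membered all-carbon aromatic ring is present.
(D) has a methyl group (-CH3) but no six-membered all-carbon aromatic ring is present.
So the answer is (A).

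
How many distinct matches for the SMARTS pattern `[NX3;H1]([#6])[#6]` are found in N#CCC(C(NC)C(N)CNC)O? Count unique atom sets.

2

[NX3;H1]([#6])[#6] is the SMARTS for a secondary amine: a trivalent nitrogen with one H, bonded to two carbons.
The molecule carries 2 separate instances of an N-methylamino group (-NHCH3) meeting every constraint; each maps to a distinct set of atoms, giving 2 matches.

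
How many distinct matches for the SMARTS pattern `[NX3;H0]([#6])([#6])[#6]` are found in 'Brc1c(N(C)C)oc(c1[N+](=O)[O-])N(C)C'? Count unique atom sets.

[NX3;H0]([#6])([#6])[#6] is the SMARTS for a tertiary amine: a trivalent nitrogen with no H, bonded to three carbons.
The molecule carries 2 separate instances of a dimethylamino group (-N(CH3)2) meeting every constraint; each maps to a distinct set of atoms, giving 2 matches.

2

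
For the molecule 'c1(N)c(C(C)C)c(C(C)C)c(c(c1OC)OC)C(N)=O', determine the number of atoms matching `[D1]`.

9

The query [D1] means: atom with exactly one heavy-atom neighbour (degree 1).
Check the 20 heavy atoms by environment: 6× c (aromatic, D3) → no; 3× C (D3) → no; 6× C (D1) → match; 2× N (D1) → match; 2× O (D2) → no; 1× O (D1) → match.
Summing the matching environments: 6 + 2 + 1 = 9 matching atoms.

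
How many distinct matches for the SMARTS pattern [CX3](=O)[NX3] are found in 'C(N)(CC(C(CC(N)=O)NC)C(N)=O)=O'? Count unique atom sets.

3

[CX3](=O)[NX3] is the SMARTS for an amide: a carbonyl carbon bonded to a trivalent nitrogen.
The molecule carries 3 separate instances of a primary amide (-C(=O)NH2) meeting every constraint; each maps to a distinct set of atoms, giving 3 matches.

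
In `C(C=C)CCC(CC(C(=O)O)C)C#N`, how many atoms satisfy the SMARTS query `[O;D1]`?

2

The query [O;D1] means: aliphatic oxygen bonded to exactly one heavy atom.
Check the 14 heavy atoms by environment: 2× C (D1) → no; 3× C (D3) → no; 6× C (D2) → no; 1× N (D1) → no; 2× O (D1) → match.
That gives 2 matching atoms.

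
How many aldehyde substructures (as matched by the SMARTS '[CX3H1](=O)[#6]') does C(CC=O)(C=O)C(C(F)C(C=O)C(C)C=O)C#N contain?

4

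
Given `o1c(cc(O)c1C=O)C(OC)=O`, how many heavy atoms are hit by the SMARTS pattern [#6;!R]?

The query [#6;!R] means: carbon not in any ring.
Check the 12 heavy atoms by environment: 1× o (aromatic, in 5-ring) → no; 4× c (aromatic, in 5-ring) → no; 3× C (acyclic) → match; 4× O (acyclic) → no.
That gives 3 matching atoms.

3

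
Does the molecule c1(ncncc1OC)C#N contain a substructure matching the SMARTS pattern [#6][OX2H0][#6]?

The pattern [#6][OX2H0][#6] describes an aliphatic oxygen bridging two carbons with no H on the oxygen — an ether.
The molecule carries a methoxy ether (-OCH3), whose atoms satisfy every constraint of the query, so the pattern matches.

Yes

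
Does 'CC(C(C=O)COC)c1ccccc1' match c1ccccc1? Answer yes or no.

The pattern c1ccccc1 describes six aromatic carbons in a ring — a benzene ring.
The molecule carries a phenyl ring, whose atoms satisfy every constraint of the query, so the pattern matches.

Yes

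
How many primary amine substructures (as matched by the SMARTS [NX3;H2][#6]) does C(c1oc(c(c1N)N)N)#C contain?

3

[NX3;H2][#6] is the SMARTS for a primary amine: a trivalent nitrogen with two H attached to carbon.
The molecule carries 3 separate instances of a primary amino group (-NH2) meeting every constraint; each maps to a distinct set of atoms, giving 3 matches.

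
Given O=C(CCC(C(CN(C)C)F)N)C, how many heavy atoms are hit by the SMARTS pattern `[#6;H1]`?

Check the 13 heavy atoms by environment: 3× C (H2) → no; 2× C (H1) → match; 1× N (H2) → no; 1× F (H0) → no; 1× N (H0) → no; 3× C (H3) → no; 1× C (H0) → no; 1× O (H0) → no.
That gives 2 matching atoms.

2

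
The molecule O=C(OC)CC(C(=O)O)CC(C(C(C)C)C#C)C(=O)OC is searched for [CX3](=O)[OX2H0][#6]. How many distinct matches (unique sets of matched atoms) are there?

2

[CX3](=O)[OX2H0][#6] is the SMARTS for an ester: a carbonyl carbon bonded to an oxygen that is itself bonded to carbon (no H on that O).
The molecule carries 2 separate instances of a methyl-ester group (-C(=O)OCH3) meeting every constraint; each maps to a distinct set of atoms, giving 2 matches.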